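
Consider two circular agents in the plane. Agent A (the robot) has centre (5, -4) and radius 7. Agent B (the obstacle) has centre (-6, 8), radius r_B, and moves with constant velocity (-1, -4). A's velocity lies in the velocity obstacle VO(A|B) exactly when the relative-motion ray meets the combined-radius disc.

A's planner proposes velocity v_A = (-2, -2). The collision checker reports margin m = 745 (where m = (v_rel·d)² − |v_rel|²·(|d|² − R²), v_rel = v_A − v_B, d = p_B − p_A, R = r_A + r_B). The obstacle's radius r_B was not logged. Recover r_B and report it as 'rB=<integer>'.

m = 745
d = (-11, 12);  v_rel = (-1, 2),  |v_rel|² = 5
v_rel×d = (-1)·(12) − (2)·(-11) = 10
since m = R²·5 − 10²:  R² = (100 + 745) / 5 = 169
R = √169 = 13  ⇒  r_B = 13 − 7 = 6

rB=6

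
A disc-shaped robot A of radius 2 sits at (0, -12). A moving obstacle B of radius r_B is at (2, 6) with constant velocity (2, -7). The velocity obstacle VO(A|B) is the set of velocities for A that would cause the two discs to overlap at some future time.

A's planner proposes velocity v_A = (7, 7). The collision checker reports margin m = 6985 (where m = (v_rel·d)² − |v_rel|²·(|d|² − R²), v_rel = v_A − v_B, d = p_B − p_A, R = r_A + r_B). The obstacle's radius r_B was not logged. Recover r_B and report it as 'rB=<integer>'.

m = 6985
d = (2, 18);  v_rel = (5, 14),  |v_rel|² = 221
v_rel×d = (5)·(18) − (14)·(2) = 62
since m = R²·221 − 62²:  R² = (3844 + 6985) / 221 = 49
R = √49 = 7  ⇒  r_B = 7 − 2 = 5

rB=5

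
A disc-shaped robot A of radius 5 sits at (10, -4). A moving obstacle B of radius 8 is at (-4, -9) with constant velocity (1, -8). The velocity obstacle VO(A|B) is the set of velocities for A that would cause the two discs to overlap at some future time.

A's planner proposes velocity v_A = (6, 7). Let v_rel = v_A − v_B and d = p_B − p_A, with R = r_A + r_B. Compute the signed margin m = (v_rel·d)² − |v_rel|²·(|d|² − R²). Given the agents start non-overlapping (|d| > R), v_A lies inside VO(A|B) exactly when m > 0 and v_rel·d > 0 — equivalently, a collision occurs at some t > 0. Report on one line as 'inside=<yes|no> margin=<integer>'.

d = (-14, -5),  |d|² = 221;  R = 5+8 = 13,  c = 221−13² = 52
v_rel = (5, 15),  |v_rel|² = 250;  v_rel·d = (5)·(-14) + (15)·(-5) = -145
250·t² + 290·t + 52 = 0  ⇒  m = (-145)² − 250·52 = 8025
m = 8025 > 0,  v_rel·d = -145 < 0  ⇒  outside

inside=no margin=8025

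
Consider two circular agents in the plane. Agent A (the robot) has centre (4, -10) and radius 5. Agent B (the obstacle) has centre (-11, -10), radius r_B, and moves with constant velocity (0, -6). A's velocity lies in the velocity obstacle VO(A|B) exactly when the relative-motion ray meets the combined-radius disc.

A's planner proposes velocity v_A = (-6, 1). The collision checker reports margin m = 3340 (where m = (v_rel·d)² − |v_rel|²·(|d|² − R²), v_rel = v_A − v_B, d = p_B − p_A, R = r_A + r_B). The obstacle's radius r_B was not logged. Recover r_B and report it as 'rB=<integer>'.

m = 3340
d = (-15, 0);  v_rel = (-6, 7),  |v_rel|² = 85
v_rel×d = (-6)·(0) − (7)·(-15) = 105
since m = R²·85 − 105²:  R² = (11025 + 3340) / 85 = 169
R = √169 = 13  ⇒  r_B = 13 − 5 = 8

rB=8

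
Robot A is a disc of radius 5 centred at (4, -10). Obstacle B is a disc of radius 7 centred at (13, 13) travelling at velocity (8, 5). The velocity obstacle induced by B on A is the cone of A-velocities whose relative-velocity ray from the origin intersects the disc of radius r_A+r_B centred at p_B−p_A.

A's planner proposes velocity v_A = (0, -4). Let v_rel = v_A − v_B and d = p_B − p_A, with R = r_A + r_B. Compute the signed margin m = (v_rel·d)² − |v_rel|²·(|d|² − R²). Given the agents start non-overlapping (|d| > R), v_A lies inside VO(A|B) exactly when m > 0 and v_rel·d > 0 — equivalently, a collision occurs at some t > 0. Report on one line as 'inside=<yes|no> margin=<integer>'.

d = (9, 23),  |d|² = 610;  R = 5+7 = 12,  c = 610−12² = 466
v_rel = (-8, -9),  |v_rel|² = 145;  v_rel·d = (-8)·(9) + (-9)·(23) = -279
145·t² + 558·t + 466 = 0  ⇒  m = (-279)² − 145·466 = 10271
m = 10271 > 0,  v_rel·d = -279 < 0  ⇒  outside

inside=no margin=10271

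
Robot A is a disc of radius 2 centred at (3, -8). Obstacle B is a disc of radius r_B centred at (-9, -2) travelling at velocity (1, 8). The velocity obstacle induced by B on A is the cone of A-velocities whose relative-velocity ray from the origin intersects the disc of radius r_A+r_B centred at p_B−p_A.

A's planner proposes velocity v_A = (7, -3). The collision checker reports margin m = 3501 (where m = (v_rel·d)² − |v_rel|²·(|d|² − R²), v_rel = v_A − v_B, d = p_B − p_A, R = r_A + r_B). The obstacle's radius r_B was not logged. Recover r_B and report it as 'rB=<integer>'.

m = 3501
d = (-12, 6);  v_rel = (6, -11),  |v_rel|² = 157
v_rel×d = (6)·(6) − (-11)·(-12) = -96
since m = R²·157 − (-96)²:  R² = (9216 + 3501) / 157 = 81
R = √81 = 9  ⇒  r_B = 9 − 2 = 7

rB=7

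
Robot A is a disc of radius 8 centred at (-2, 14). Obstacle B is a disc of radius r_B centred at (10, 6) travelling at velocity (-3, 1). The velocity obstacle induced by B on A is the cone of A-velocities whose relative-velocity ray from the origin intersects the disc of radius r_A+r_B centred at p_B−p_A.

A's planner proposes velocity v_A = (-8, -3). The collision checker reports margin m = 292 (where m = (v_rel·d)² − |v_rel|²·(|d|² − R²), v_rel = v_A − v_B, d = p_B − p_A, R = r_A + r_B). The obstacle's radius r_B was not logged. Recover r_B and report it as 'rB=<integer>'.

m = 292
d = (12, -8);  v_rel = (-5, -4),  |v_rel|² = 41
v_rel×d = (-5)·(-8) − (-4)·(12) = 88
since m = R²·41 − 88²:  R² = (7744 + 292) / 41 = 196
R = √196 = 14  ⇒  r_B = 14 − 8 = 6

rB=6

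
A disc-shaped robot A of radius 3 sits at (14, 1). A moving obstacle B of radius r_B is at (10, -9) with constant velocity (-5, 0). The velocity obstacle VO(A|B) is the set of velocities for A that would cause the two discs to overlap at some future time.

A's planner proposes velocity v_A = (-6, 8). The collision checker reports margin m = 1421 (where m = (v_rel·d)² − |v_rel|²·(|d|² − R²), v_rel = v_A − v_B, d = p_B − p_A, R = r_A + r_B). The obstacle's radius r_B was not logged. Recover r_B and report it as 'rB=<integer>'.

m = 1421
d = (-4, -10);  v_rel = (-1, 8),  |v_rel|² = 65
v_rel×d = (-1)·(-10) − (8)·(-4) = 42
since m = R²·65 − 42²:  R² = (1764 + 1421) / 65 = 49
R = √49 = 7  ⇒  r_B = 7 − 3 = 4

rB=4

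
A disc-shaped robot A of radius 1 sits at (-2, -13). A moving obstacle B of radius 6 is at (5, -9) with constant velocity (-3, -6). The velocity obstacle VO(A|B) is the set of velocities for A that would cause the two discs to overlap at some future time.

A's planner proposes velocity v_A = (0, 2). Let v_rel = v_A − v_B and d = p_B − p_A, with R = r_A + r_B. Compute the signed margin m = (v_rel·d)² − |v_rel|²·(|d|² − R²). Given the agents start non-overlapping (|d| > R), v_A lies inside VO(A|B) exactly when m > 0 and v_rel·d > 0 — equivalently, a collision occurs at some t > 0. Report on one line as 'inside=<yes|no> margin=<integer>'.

d = (7, 4),  |d|² = 65;  R = 1+6 = 7,  c = 65−7² = 16
v_rel = (3, 8),  |v_rel|² = 73;  v_rel·d = (3)·(7) + (8)·(4) = 53
73·t² − 106·t + 16 = 0  ⇒  m = 53² − 73·16 = 1641
m = 1641 > 0,  v_rel·d = 53 > 0  ⇒  inside

inside=yes margin=1641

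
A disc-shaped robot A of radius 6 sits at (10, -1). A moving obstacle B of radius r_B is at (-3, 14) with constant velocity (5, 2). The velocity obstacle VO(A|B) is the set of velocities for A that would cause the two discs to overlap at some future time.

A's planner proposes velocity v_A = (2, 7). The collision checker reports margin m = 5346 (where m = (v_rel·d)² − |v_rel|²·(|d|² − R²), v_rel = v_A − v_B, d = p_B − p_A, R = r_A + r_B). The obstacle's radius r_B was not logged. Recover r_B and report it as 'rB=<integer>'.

m = 5346
d = (-13, 15);  v_rel = (-3, 5),  |v_rel|² = 34
v_rel×d = (-3)·(15) − (5)·(-13) = 20
since m = R²·34 − 20²:  R² = (400 + 5346) / 34 = 169
R = √169 = 13  ⇒  r_B = 13 − 6 = 7

rB=7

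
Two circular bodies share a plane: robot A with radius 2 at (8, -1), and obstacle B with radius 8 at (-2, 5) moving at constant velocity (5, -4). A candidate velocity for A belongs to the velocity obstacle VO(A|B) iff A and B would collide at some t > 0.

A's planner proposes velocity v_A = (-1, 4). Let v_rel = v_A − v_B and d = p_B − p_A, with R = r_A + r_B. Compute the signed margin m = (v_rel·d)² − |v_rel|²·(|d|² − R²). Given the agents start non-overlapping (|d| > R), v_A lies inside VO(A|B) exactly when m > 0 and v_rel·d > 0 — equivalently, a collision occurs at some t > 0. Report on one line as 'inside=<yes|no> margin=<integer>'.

d = (-10, 6),  |d|² = 136;  R = 2+8 = 10,  c = 136−10² = 36
v_rel = (-6, 8),  |v_rel|² = 100;  v_rel·d = (-6)·(-10) + (8)·(6) = 108
100·t² − 216·t + 36 = 0  ⇒  m = 108² − 100·36 = 8064
m = 8064 > 0,  v_rel·d = 108 > 0  ⇒  inside

inside=yes margin=8064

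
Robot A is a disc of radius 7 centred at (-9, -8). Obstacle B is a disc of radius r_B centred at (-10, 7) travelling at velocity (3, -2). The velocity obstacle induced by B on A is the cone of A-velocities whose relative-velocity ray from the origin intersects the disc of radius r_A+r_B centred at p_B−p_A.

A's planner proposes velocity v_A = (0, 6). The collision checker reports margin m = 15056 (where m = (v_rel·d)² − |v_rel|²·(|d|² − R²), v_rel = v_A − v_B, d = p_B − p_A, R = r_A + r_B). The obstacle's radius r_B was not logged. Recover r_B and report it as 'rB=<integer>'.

m = 15056
d = (-1, 15);  v_rel = (-3, 8),  |v_rel|² = 73
v_rel×d = (-3)·(15) − (8)·(-1) = -37
since m = R²·73 − (-37)²:  R² = (1369 + 15056) / 73 = 225
R = √225 = 15  ⇒  r_B = 15 − 7 = 8

rB=8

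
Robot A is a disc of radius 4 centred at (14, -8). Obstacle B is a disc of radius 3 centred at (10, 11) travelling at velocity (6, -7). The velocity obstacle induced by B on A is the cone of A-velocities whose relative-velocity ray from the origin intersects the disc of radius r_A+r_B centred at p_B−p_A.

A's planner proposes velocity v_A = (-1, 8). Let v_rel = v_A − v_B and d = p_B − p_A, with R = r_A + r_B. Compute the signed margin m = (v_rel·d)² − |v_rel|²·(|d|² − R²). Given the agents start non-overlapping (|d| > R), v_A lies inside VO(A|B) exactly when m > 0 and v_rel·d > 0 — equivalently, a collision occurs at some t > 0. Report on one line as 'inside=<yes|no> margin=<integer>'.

d = (-4, 19),  |d|² = 377;  R = 4+3 = 7,  c = 377−7² = 328
v_rel = (-7, 15),  |v_rel|² = 274;  v_rel·d = (-7)·(-4) + (15)·(19) = 313
274·t² − 626·t + 328 = 0  ⇒  m = 313² − 274·328 = 8097
m = 8097 > 0,  v_rel·d = 313 > 0  ⇒  inside

inside=yes margin=8097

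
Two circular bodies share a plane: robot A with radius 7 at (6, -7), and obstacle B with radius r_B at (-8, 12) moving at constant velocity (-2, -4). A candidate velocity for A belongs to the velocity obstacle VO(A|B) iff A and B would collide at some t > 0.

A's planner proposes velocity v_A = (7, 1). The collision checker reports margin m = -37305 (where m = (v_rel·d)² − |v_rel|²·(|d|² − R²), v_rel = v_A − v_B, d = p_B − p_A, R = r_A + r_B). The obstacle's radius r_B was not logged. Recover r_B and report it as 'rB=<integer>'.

m = -37305
d = (-14, 19);  v_rel = (9, 5),  |v_rel|² = 106
v_rel×d = (9)·(19) − (5)·(-14) = 241
since m = R²·106 − 241²:  R² = (58081 + -37305) / 106 = 196
R = √196 = 14  ⇒  r_B = 14 − 7 = 7

rB=7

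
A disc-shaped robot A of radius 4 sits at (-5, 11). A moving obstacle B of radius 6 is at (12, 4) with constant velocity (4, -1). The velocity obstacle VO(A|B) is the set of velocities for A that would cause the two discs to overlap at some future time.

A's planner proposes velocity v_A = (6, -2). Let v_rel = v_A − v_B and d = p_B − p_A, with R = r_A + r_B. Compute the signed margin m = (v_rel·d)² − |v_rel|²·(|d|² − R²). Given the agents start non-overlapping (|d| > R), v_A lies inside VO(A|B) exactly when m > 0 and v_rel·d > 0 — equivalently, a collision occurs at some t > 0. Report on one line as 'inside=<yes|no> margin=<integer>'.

d = (17, -7),  |d|² = 338;  R = 4+6 = 10,  c = 338−10² = 238
v_rel = (2, -1),  |v_rel|² = 5;  v_rel·d = (2)·(17) + (-1)·(-7) = 41
5·t² − 82·t + 238 = 0  ⇒  m = 41² − 5·238 = 491
m = 491 > 0,  v_rel·d = 41 > 0  ⇒  inside

inside=yes margin=491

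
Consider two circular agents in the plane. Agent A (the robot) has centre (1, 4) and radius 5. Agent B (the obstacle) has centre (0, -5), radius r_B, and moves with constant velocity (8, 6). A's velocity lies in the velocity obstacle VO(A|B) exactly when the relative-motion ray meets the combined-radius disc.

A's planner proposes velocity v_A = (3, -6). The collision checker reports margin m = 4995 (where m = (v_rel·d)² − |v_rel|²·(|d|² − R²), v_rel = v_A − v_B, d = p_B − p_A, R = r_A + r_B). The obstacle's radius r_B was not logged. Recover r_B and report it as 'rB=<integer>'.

m = 4995
d = (-1, -9);  v_rel = (-5, -12),  |v_rel|² = 169
v_rel×d = (-5)·(-9) − (-12)·(-1) = 33
since m = R²·169 − 33²:  R² = (1089 + 4995) / 169 = 36
R = √36 = 6  ⇒  r_B = 6 − 5 = 1

rB=1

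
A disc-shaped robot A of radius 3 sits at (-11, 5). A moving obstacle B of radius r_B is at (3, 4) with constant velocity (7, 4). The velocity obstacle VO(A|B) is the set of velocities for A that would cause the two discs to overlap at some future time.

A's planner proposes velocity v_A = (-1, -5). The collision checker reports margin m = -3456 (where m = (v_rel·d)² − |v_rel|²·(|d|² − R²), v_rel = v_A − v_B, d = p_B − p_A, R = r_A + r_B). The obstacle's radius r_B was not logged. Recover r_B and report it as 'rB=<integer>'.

m = -3456
d = (14, -1);  v_rel = (-8, -9),  |v_rel|² = 145
v_rel×d = (-8)·(-1) − (-9)·(14) = 134
since m = R²·145 − 134²:  R² = (17956 + -3456) / 145 = 100
R = √100 = 10  ⇒  r_B = 10 − 3 = 7

rB=7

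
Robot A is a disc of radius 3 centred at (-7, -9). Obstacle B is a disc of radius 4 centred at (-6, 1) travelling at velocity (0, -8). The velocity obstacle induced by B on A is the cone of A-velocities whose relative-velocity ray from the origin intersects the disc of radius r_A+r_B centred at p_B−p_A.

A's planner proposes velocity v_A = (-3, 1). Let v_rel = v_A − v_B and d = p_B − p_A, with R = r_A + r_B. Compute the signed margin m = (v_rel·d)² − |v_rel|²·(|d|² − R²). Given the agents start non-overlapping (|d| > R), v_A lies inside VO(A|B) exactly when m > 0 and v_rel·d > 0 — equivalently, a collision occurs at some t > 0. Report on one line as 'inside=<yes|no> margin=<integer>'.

d = (1, 10),  |d|² = 101;  R = 3+4 = 7,  c = 101−7² = 52
v_rel = (-3, 9),  |v_rel|² = 90;  v_rel·d = (-3)·(1) + (9)·(10) = 87
90·t² − 174·t + 52 = 0  ⇒  m = 87² − 90·52 = 2889
m = 2889 > 0,  v_rel·d = 87 > 0  ⇒  inside

inside=yes margin=2889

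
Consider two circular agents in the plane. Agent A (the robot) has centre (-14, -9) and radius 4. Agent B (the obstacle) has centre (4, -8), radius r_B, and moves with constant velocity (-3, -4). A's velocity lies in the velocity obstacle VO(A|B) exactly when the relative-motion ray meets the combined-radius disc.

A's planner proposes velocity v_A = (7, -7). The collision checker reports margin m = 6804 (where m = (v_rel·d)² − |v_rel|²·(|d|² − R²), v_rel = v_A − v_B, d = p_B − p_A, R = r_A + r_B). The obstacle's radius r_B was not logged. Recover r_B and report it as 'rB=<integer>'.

m = 6804
d = (18, 1);  v_rel = (10, -3),  |v_rel|² = 109
v_rel×d = (10)·(1) − (-3)·(18) = 64
since m = R²·109 − 64²:  R² = (4096 + 6804) / 109 = 100
R = √100 = 10  ⇒  r_B = 10 − 4 = 6

rB=6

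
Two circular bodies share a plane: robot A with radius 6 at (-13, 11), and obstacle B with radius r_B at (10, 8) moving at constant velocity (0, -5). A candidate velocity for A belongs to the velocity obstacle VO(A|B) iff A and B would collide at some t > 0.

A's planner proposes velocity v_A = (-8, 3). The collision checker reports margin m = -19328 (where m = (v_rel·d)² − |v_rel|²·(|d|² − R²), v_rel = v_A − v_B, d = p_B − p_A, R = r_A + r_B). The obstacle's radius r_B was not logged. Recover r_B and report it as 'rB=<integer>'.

m = -19328
d = (23, -3);  v_rel = (-8, 8),  |v_rel|² = 128
v_rel×d = (-8)·(-3) − (8)·(23) = -160
since m = R²·128 − (-160)²:  R² = (25600 + -19328) / 128 = 49
R = √49 = 7  ⇒  r_B = 7 − 6 = 1

rB=1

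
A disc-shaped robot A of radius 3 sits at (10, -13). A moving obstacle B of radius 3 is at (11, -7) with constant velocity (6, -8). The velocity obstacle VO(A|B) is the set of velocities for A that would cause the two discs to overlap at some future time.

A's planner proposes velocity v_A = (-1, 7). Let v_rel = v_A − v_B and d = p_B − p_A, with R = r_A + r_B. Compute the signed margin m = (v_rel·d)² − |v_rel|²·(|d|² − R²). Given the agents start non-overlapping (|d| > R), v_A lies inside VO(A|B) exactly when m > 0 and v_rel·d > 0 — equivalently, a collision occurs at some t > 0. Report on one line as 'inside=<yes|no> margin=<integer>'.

d = (1, 6),  |d|² = 37;  R = 3+3 = 6,  c = 37−6² = 1
v_rel = (-7, 15),  |v_rel|² = 274;  v_rel·d = (-7)·(1) + (15)·(6) = 83
274·t² − 166·t + 1 = 0  ⇒  m = 83² − 274·1 = 6615
m = 6615 > 0,  v_rel·d = 83 > 0  ⇒  inside

inside=yes margin=6615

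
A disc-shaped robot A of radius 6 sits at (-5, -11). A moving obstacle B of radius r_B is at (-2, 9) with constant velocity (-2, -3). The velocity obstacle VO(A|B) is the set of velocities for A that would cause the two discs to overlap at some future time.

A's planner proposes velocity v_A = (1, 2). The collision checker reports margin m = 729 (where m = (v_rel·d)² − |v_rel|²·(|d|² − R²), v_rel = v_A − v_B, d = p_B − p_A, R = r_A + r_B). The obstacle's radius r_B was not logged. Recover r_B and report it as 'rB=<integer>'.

m = 729
d = (3, 20);  v_rel = (3, 5),  |v_rel|² = 34
v_rel×d = (3)·(20) − (5)·(3) = 45
since m = R²·34 − 45²:  R² = (2025 + 729) / 34 = 81
R = √81 = 9  ⇒  r_B = 9 − 6 = 3

rB=3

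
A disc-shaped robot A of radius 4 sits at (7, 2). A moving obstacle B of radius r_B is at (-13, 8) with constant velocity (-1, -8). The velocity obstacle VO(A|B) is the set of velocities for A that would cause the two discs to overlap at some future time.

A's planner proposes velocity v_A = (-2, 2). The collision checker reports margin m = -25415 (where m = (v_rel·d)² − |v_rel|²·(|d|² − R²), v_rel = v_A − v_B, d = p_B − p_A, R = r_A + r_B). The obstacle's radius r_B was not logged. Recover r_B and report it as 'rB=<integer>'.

m = -25415
d = (-20, 6);  v_rel = (-1, 10),  |v_rel|² = 101
v_rel×d = (-1)·(6) − (10)·(-20) = 194
since m = R²·101 − 194²:  R² = (37636 + -25415) / 101 = 121
R = √121 = 11  ⇒  r_B = 11 − 4 = 7

rB=7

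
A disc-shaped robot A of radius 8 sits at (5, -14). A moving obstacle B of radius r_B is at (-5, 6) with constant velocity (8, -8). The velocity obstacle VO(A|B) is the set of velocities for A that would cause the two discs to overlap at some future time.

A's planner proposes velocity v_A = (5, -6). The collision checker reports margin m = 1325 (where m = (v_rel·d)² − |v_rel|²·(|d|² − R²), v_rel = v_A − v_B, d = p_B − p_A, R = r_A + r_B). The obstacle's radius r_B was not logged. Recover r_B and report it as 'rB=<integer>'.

m = 1325
d = (-10, 20);  v_rel = (-3, 2),  |v_rel|² = 13
v_rel×d = (-3)·(20) − (2)·(-10) = -40
since m = R²·13 − (-40)²:  R² = (1600 + 1325) / 13 = 225
R = √225 = 15  ⇒  r_B = 15 − 8 = 7

rB=7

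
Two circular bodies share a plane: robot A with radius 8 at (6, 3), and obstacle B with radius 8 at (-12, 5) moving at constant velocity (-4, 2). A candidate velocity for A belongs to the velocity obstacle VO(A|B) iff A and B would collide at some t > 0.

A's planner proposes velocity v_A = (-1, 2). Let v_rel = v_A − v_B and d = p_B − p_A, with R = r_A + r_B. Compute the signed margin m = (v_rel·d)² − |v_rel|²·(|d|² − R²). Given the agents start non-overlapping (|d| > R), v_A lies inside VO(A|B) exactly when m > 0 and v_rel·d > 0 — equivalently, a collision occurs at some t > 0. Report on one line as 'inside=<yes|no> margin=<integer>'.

d = (-18, 2),  |d|² = 328;  R = 8+8 = 16,  c = 328−16² = 72
v_rel = (3, 0),  |v_rel|² = 9;  v_rel·d = (3)·(-18) + (0)·(2) = -54
9·t² + 108·t + 72 = 0  ⇒  m = (-54)² − 9·72 = 2268
m = 2268 > 0,  v_rel·d = -54 < 0  ⇒  outside

inside=no margin=2268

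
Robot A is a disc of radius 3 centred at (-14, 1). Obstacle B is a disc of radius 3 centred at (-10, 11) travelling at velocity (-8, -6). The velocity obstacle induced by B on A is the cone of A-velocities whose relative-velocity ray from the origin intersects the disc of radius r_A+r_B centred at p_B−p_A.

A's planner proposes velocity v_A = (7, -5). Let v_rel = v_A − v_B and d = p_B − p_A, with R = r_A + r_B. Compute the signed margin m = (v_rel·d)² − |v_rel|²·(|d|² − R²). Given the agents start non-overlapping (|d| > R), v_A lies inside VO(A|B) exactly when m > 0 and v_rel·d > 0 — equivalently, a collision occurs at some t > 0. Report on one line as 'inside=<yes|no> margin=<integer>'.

d = (4, 10),  |d|² = 116;  R = 3+3 = 6,  c = 116−6² = 80
v_rel = (15, 1),  |v_rel|² = 226;  v_rel·d = (15)·(4) + (1)·(10) = 70
226·t² − 140·t + 80 = 0  ⇒  m = 70² − 226·80 = -13180
m = -13180 < 0,  v_rel·d = 70 > 0  ⇒  outside

inside=no margin=-13180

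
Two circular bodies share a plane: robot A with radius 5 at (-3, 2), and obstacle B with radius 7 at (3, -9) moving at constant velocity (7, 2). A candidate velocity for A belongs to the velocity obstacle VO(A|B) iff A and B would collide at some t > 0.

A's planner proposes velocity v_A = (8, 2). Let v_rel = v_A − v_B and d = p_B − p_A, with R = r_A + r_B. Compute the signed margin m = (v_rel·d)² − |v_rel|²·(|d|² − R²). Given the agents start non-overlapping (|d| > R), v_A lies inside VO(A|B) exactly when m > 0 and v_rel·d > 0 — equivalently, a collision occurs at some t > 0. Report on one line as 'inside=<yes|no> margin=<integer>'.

d = (6, -11),  |d|² = 157;  R = 5+7 = 12,  c = 157−12² = 13
v_rel = (1, 0),  |v_rel|² = 1;  v_rel·d = (1)·(6) + (0)·(-11) = 6
1·t² − 12·t + 13 = 0  ⇒  m = 6² − 1·13 = 23
m = 23 > 0,  v_rel·d = 6 > 0  ⇒  inside

inside=yes margin=23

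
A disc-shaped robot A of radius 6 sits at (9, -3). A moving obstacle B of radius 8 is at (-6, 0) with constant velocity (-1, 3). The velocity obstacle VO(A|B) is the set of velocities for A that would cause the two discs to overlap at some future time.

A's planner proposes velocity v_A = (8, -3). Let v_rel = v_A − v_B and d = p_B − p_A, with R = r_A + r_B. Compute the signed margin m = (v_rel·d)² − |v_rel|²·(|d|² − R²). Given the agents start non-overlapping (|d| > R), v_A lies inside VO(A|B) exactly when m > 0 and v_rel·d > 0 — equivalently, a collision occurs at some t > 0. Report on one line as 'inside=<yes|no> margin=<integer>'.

d = (-15, 3),  |d|² = 234;  R = 6+8 = 14,  c = 234−14² = 38
v_rel = (9, -6),  |v_rel|² = 117;  v_rel·d = (9)·(-15) + (-6)·(3) = -153
117·t² + 306·t + 38 = 0  ⇒  m = (-153)² − 117·38 = 18963
m = 18963 > 0,  v_rel·d = -153 < 0  ⇒  outside

inside=no margin=18963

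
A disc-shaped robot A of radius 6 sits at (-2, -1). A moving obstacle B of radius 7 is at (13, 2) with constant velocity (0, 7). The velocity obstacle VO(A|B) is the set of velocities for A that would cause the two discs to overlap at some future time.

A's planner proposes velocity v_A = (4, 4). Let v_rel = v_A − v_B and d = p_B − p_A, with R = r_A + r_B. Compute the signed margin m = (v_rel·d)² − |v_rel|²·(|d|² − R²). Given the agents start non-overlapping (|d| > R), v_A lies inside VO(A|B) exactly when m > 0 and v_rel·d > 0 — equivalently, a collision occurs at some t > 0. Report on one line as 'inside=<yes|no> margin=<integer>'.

d = (15, 3),  |d|² = 234;  R = 6+7 = 13,  c = 234−13² = 65
v_rel = (4, -3),  |v_rel|² = 25;  v_rel·d = (4)·(15) + (-3)·(3) = 51
25·t² − 102·t + 65 = 0  ⇒  m = 51² − 25·65 = 976
m = 976 > 0,  v_rel·d = 51 > 0  ⇒  inside

inside=yes margin=976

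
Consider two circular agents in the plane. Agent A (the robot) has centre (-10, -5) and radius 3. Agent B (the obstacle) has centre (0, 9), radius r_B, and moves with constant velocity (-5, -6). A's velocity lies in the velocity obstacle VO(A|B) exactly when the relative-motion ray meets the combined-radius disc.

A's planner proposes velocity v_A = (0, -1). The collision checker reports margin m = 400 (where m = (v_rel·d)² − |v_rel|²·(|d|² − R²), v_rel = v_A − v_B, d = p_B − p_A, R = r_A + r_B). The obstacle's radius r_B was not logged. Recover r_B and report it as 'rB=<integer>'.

m = 400
d = (10, 14);  v_rel = (5, 5),  |v_rel|² = 50
v_rel×d = (5)·(14) − (5)·(10) = 20
since m = R²·50 − 20²:  R² = (400 + 400) / 50 = 16
R = √16 = 4  ⇒  r_B = 4 − 3 = 1

rB=1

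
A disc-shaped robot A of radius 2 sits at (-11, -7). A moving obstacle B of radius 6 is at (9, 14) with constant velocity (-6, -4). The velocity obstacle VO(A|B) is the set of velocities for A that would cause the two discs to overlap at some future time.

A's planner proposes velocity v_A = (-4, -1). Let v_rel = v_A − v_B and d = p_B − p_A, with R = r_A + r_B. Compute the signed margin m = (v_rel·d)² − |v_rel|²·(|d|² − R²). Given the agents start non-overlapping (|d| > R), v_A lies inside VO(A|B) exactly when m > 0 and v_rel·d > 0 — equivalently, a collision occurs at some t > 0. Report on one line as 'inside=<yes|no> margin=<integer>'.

d = (20, 21),  |d|² = 841;  R = 2+6 = 8,  c = 841−8² = 777
v_rel = (2, 3),  |v_rel|² = 13;  v_rel·d = (2)·(20) + (3)·(21) = 103
13·t² − 206·t + 777 = 0  ⇒  m = 103² − 13·777 = 508
m = 508 > 0,  v_rel·d = 103 > 0  ⇒  inside

inside=yes margin=508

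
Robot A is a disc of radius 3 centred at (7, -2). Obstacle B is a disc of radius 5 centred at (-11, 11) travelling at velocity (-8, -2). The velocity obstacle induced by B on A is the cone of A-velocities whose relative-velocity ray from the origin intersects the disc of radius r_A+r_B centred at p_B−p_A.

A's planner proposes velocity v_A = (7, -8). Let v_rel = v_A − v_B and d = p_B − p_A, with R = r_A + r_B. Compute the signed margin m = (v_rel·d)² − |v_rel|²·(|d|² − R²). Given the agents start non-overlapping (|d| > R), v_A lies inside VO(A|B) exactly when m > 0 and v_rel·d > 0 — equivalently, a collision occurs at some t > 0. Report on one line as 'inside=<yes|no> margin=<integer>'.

d = (-18, 13),  |d|² = 493;  R = 3+5 = 8,  c = 493−8² = 429
v_rel = (15, -6),  |v_rel|² = 261;  v_rel·d = (15)·(-18) + (-6)·(13) = -348
261·t² + 696·t + 429 = 0  ⇒  m = (-348)² − 261·429 = 9135
m = 9135 > 0,  v_rel·d = -348 < 0  ⇒  outside

inside=no margin=9135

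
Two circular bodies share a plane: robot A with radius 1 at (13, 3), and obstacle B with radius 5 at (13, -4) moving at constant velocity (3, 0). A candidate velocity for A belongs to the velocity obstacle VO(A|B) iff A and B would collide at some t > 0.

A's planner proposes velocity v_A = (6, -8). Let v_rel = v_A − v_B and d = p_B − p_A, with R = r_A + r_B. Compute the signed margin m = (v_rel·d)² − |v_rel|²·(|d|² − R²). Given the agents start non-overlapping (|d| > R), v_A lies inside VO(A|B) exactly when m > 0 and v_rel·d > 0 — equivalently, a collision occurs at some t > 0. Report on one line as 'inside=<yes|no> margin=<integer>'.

d = (0, -7),  |d|² = 49;  R = 1+5 = 6,  c = 49−6² = 13
v_rel = (3, -8),  |v_rel|² = 73;  v_rel·d = (3)·(0) + (-8)·(-7) = 56
73·t² − 112·t + 13 = 0  ⇒  m = 56² − 73·13 = 2187
m = 2187 > 0,  v_rel·d = 56 > 0  ⇒  inside

inside=yes margin=2187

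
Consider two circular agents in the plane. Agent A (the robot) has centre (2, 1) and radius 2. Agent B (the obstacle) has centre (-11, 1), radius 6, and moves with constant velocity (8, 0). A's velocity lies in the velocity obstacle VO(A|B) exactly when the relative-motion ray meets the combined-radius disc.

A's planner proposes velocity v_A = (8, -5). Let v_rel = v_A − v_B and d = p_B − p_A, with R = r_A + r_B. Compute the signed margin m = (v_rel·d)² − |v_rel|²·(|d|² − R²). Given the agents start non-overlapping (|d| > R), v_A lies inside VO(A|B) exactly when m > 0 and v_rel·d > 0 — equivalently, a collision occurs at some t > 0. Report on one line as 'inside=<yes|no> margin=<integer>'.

d = (-13, 0),  |d|² = 169;  R = 2+6 = 8,  c = 169−8² = 105
v_rel = (0, -5),  |v_rel|² = 25;  v_rel·d = (0)·(-13) + (-5)·(0) = 0
25·t² − 0·t + 105 = 0  ⇒  m = 0² − 25·105 = -2625
m = -2625 < 0,  v_rel·d = 0 = 0  ⇒  outside

inside=no margin=-2625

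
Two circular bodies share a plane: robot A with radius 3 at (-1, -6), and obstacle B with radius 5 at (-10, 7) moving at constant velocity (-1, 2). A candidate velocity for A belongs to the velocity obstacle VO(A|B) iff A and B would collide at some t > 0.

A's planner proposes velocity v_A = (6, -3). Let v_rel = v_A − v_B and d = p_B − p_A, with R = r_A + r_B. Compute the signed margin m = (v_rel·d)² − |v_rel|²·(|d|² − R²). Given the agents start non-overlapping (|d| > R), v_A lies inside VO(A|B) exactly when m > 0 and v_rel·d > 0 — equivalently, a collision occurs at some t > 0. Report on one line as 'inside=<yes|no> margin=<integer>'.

d = (-9, 13),  |d|² = 250;  R = 3+5 = 8,  c = 250−8² = 186
v_rel = (7, -5),  |v_rel|² = 74;  v_rel·d = (7)·(-9) + (-5)·(13) = -128
74·t² + 256·t + 186 = 0  ⇒  m = (-128)² − 74·186 = 2620
m = 2620 > 0,  v_rel·d = -128 < 0  ⇒  outside

inside=no margin=2620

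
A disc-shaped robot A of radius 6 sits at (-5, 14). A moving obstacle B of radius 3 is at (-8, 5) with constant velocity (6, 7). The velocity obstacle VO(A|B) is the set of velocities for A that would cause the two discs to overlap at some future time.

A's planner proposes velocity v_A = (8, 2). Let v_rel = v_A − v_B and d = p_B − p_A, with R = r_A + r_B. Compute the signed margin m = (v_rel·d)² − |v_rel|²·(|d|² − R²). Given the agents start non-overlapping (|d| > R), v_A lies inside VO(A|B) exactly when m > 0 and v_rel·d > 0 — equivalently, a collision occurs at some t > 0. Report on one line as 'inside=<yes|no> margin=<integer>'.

d = (-3, -9),  |d|² = 90;  R = 6+3 = 9,  c = 90−9² = 9
v_rel = (2, -5),  |v_rel|² = 29;  v_rel·d = (2)·(-3) + (-5)·(-9) = 39
29·t² − 78·t + 9 = 0  ⇒  m = 39² − 29·9 = 1260
m = 1260 > 0,  v_rel·d = 39 > 0  ⇒  inside

inside=yes margin=1260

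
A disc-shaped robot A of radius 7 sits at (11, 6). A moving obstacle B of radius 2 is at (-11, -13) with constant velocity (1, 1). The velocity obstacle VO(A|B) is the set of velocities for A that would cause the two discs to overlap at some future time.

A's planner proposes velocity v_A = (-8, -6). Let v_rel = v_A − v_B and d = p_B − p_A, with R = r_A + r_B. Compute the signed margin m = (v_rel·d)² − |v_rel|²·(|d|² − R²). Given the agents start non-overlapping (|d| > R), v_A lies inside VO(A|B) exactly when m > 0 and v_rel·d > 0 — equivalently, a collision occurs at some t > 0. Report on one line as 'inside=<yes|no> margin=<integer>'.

d = (-22, -19),  |d|² = 845;  R = 7+2 = 9,  c = 845−9² = 764
v_rel = (-9, -7),  |v_rel|² = 130;  v_rel·d = (-9)·(-22) + (-7)·(-19) = 331
130·t² − 662·t + 764 = 0  ⇒  m = 331² − 130·764 = 10241
m = 10241 > 0,  v_rel·d = 331 > 0  ⇒  inside

inside=yes margin=10241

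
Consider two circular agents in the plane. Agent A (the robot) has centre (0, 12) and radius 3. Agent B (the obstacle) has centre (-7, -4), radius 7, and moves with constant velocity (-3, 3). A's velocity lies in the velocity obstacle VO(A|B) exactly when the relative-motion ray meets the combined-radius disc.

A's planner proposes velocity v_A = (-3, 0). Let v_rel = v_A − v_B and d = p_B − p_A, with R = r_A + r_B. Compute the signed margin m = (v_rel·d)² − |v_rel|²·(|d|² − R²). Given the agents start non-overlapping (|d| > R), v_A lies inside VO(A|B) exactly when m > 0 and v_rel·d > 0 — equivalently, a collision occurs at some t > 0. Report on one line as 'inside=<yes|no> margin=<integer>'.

d = (-7, -16),  |d|² = 305;  R = 3+7 = 10,  c = 305−10² = 205
v_rel = (0, -3),  |v_rel|² = 9;  v_rel·d = (0)·(-7) + (-3)·(-16) = 48
9·t² − 96·t + 205 = 0  ⇒  m = 48² − 9·205 = 459
m = 459 > 0,  v_rel·d = 48 > 0  ⇒  inside

inside=yes margin=459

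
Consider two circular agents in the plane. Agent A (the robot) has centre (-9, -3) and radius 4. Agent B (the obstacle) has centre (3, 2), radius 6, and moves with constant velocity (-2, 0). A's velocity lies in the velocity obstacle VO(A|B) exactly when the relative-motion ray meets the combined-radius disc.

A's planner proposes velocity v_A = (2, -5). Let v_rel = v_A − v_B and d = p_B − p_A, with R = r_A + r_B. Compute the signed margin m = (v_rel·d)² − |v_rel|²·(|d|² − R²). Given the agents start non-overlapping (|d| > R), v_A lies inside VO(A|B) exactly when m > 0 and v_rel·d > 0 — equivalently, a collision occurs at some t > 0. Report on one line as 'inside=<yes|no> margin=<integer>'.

d = (12, 5),  |d|² = 169;  R = 4+6 = 10,  c = 169−10² = 69
v_rel = (4, -5),  |v_rel|² = 41;  v_rel·d = (4)·(12) + (-5)·(5) = 23
41·t² − 46·t + 69 = 0  ⇒  m = 23² − 41·69 = -2300
m = -2300 < 0,  v_rel·d = 23 > 0  ⇒  outside

inside=no margin=-2300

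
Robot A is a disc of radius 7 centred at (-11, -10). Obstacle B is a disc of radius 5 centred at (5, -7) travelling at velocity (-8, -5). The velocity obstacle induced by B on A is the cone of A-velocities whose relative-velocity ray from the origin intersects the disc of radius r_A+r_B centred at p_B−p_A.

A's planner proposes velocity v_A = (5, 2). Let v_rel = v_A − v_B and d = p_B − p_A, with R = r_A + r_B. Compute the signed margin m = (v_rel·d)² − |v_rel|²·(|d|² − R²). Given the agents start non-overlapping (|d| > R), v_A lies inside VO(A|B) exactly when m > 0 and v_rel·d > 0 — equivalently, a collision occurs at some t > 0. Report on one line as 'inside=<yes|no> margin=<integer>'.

d = (16, 3),  |d|² = 265;  R = 7+5 = 12,  c = 265−12² = 121
v_rel = (13, 7),  |v_rel|² = 218;  v_rel·d = (13)·(16) + (7)·(3) = 229
218·t² − 458·t + 121 = 0  ⇒  m = 229² − 218·121 = 26063
m = 26063 > 0,  v_rel·d = 229 > 0  ⇒  inside

inside=yes margin=26063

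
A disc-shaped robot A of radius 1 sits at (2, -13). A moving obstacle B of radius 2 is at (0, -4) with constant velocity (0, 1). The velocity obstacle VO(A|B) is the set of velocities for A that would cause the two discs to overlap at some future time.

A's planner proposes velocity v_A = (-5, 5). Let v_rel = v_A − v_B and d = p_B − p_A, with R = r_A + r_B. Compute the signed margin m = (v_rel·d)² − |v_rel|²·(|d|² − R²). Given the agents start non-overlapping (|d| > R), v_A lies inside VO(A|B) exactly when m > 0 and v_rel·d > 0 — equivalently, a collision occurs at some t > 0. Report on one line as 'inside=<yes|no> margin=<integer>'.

d = (-2, 9),  |d|² = 85;  R = 1+2 = 3,  c = 85−3² = 76
v_rel = (-5, 4),  |v_rel|² = 41;  v_rel·d = (-5)·(-2) + (4)·(9) = 46
41·t² − 92·t + 76 = 0  ⇒  m = 46² − 41·76 = -1000
m = -1000 < 0,  v_rel·d = 46 > 0  ⇒  outside

inside=no margin=-1000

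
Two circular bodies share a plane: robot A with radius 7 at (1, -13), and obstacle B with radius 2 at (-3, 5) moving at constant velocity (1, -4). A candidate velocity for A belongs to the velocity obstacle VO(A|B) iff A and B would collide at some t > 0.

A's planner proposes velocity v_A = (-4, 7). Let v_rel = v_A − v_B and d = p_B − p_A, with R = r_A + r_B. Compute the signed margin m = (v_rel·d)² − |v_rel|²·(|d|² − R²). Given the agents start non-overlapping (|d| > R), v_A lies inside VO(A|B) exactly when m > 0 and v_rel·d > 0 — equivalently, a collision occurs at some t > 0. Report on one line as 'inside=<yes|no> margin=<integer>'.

d = (-4, 18),  |d|² = 340;  R = 7+2 = 9,  c = 340−9² = 259
v_rel = (-5, 11),  |v_rel|² = 146;  v_rel·d = (-5)·(-4) + (11)·(18) = 218
146·t² − 436·t + 259 = 0  ⇒  m = 218² − 146·259 = 9710
m = 9710 > 0,  v_rel·d = 218 > 0  ⇒  inside

inside=yes margin=9710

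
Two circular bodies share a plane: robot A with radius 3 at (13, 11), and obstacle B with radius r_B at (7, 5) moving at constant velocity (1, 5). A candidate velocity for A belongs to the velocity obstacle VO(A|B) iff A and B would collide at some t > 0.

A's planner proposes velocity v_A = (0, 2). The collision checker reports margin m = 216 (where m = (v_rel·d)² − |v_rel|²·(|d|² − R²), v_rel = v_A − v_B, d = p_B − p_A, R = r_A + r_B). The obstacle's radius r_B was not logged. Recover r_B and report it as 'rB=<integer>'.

m = 216
d = (-6, -6);  v_rel = (-1, -3),  |v_rel|² = 10
v_rel×d = (-1)·(-6) − (-3)·(-6) = -12
since m = R²·10 − (-12)²:  R² = (144 + 216) / 10 = 36
R = √36 = 6  ⇒  r_B = 6 − 3 = 3

rB=3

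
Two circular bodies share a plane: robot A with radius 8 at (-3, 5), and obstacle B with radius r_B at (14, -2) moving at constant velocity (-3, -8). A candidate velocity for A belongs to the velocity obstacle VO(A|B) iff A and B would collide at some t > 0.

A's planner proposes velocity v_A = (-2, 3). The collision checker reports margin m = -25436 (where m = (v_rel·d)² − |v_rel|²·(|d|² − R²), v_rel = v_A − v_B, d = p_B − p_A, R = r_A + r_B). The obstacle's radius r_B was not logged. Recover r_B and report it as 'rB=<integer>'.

m = -25436
d = (17, -7);  v_rel = (1, 11),  |v_rel|² = 122
v_rel×d = (1)·(-7) − (11)·(17) = -194
since m = R²·122 − (-194)²:  R² = (37636 + -25436) / 122 = 100
R = √100 = 10  ⇒  r_B = 10 − 8 = 2

rB=2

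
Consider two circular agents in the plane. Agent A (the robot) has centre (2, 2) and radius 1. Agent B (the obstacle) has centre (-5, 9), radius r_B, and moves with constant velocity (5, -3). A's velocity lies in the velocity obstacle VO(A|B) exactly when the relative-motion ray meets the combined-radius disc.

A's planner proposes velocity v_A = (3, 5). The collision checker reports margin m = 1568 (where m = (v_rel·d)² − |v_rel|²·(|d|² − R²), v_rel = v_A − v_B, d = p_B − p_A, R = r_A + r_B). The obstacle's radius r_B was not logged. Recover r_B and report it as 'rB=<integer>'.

m = 1568
d = (-7, 7);  v_rel = (-2, 8),  |v_rel|² = 68
v_rel×d = (-2)·(7) − (8)·(-7) = 42
since m = R²·68 − 42²:  R² = (1764 + 1568) / 68 = 49
R = √49 = 7  ⇒  r_B = 7 − 1 = 6

rB=6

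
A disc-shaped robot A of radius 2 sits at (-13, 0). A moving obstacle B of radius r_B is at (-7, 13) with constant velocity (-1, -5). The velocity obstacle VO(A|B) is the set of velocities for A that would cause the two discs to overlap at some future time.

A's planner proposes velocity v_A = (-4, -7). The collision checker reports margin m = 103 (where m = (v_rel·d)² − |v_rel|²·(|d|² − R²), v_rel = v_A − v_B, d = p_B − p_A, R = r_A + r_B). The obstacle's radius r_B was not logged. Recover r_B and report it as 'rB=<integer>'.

m = 103
d = (6, 13);  v_rel = (-3, -2),  |v_rel|² = 13
v_rel×d = (-3)·(13) − (-2)·(6) = -27
since m = R²·13 − (-27)²:  R² = (729 + 103) / 13 = 64
R = √64 = 8  ⇒  r_B = 8 − 2 = 6

rB=6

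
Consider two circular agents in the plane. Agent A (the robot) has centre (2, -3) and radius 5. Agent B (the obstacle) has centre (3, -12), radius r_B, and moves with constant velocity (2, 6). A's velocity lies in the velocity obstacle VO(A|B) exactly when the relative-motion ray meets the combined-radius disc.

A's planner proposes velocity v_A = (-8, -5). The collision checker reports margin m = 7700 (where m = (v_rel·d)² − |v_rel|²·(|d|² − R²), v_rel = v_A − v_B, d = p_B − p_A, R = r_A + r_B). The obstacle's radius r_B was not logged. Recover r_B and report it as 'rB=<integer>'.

m = 7700
d = (1, -9);  v_rel = (-10, -11),  |v_rel|² = 221
v_rel×d = (-10)·(-9) − (-11)·(1) = 101
since m = R²·221 − 101²:  R² = (10201 + 7700) / 221 = 81
R = √81 = 9  ⇒  r_B = 9 − 5 = 4

rB=4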